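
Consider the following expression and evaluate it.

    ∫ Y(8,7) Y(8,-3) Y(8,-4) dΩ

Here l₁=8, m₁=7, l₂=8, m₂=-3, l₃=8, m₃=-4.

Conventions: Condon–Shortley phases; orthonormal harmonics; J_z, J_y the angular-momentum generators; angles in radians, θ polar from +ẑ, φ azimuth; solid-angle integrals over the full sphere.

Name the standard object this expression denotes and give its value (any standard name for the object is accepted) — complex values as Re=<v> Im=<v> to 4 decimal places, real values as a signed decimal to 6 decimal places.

Gaunt coefficient, -0.041979

This is a Gaunt coefficient — the integral of a triple product of spherical harmonics over the sphere.
Checks pass: Σm=0; 24 even; l₃=8∈[0,16].
(2·8+1)(2·8+1)(2·8+1) = 4913
Δ: 8! 8! 8! / 25! → 1/236637794250
sum: t=0:+1/65548320768000 t=1:−1/128024064000 t=2:+1/2985984000 t=3:−1/373248000 t=4:+1/191102976 t=5:−1/373248000 t=6:+1/2985984000 t=7:−1/128024064000 t=8:+1/65548320768000 = 11/20808990720
3j²(8 8 8; 0 0 0) = Δ·Π!·Σ² = 490/96577  (sign +1)
sum: t=0:+1/146313216000 t=1:−1/117050572800 = -1/585252864000
3j²(8 8 8; 7 -3 -4) = Δ·Π!·Σ² = 33/37145  (sign -1)
combine: 4πI² = 4913·490/96577·33/37145 = 54978/2482597
take √, sign -1: I = -0.04197942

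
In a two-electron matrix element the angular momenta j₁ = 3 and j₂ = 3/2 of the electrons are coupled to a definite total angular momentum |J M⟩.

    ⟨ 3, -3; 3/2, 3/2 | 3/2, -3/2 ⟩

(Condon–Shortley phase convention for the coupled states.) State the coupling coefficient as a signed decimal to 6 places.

triangle: 3!×3!×0!/7! = 36/5040
(j±m)!: 0!×6!×3!×0!×0!×3! = 25920
prefactor² = (2J+1)×Δ×N² = 5184/7
  k=3: −1/(3!×0!×3!×0!×0!×0!) = -1/36
Σ = -1/36  ⇒  CG² = 5184/7×(-1/36)² = 4/7
CG = −√(4/7) = -0.755929

−√(4/7) = -0.755929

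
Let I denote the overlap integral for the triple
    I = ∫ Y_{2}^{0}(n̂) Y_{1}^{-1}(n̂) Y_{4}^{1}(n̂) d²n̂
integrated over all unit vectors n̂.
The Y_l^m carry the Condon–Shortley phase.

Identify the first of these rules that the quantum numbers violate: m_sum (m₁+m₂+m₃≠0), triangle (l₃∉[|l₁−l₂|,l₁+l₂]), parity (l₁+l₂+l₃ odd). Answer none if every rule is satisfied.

azimuthal sum: 0 − 1 + 1 = 0  ✓
l₃ must lie in [1,3]; have l₃=4  ✗
L = 2 + 1 + 4 = 7 (odd)

triangle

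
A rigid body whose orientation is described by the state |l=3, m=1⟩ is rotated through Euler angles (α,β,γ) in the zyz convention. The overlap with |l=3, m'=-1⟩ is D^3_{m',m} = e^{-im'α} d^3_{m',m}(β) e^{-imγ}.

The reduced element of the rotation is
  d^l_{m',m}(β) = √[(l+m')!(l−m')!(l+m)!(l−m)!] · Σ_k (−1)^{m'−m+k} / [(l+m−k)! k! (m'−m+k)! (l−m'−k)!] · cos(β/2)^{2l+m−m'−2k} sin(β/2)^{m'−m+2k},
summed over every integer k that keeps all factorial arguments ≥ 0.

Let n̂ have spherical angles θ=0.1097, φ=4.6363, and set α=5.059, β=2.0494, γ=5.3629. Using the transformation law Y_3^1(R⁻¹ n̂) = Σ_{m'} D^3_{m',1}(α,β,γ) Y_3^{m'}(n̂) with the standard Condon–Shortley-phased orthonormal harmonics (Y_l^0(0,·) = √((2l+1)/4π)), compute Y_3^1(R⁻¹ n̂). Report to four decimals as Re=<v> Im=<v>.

Need the full column D^3_{m',1} for m'=−3..3 at α=5.0590, β=2.0494, γ=5.3629.
cos(β/2)=0.519355, sin(β/2)=0.854558
d^3_{-3,1}: single k=4 term ⇒ +0.557111;  D = -0.515421-0.211458i
d^3_{-2,1}: k∈[3..4] ⇒ +0.552903 -0.748468 = -0.195565;  D = -0.008350+0.195387i
d^3_{-1,1}: k∈[2..4] ⇒ +0.318781 -1.150764 +0.389449 = -0.442533;  D = -0.422255+0.132425i
d^3_{0,1}: k∈[1..3] ⇒ +0.111855 -0.908512 +0.819906 = +0.023248;  D = +0.014079+0.018501i
d^3_{1,1}: k∈[0..2] ⇒ +0.019624 -0.425042 +0.863073 = +0.457655;  D = -0.248379+0.384390i
d^3_{2,1}: k∈[0..1] ⇒ -0.102109 +0.552903 = +0.450794;  D = -0.439223-0.101481i
d^3_{3,1}: single k=0 term ⇒ +0.205773;  D = -0.024541-0.204304i
Y_3^{m'}(θ=0.1097,φ=4.6363) and Σ D·Y over m':
  (-0.5154-0.2115i)·(+0.0001-0.0005i)  (-0.0084+0.1954i)·(-0.0120-0.0018i)  (-0.4223+0.1324i)·(-0.0106+0.1390i)  (+0.0141+0.0185i)·(+0.7196+0.0000i)  (-0.2484+0.3844i)·(+0.0106+0.1390i)  (-0.4392-0.1015i)·(-0.0120+0.0018i)  (-0.0245-0.2043i)·(-0.0001-0.0005i)
Y_3^1(R⁻¹ n̂) = -0.054213-0.078875i

Re=-0.0542 Im=-0.0789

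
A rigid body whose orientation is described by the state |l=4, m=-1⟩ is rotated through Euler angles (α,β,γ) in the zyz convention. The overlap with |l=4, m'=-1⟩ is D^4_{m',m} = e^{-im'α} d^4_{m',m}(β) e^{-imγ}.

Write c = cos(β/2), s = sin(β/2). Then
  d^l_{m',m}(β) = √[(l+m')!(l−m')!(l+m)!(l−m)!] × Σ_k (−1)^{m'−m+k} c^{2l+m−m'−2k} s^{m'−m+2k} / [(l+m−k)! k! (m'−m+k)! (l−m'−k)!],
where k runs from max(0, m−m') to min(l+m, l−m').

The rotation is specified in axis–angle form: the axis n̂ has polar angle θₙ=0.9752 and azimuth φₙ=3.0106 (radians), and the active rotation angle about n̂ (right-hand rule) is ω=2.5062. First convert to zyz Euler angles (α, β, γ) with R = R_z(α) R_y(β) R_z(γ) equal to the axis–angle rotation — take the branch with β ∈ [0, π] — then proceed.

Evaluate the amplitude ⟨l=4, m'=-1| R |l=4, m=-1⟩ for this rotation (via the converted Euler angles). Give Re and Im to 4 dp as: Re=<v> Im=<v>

Axis–angle → zyz. n̂ = (sinθₙcosφₙ, sinθₙsinφₙ, cosθₙ) = (-0.820722, +0.108128, +0.561003), ω = 2.5062.
R = I cosω + sinω [n̂]ₓ + (1−cosω) n̂n̂ᵀ gives
  R = [+0.410873, -0.493118, -0.766824; +0.172785, -0.783737, +0.596575; -0.895170, -0.377612, -0.236813]
β = atan2(√(R₁₃²+R₂₃²), R₃₃) = 1.809881; α = atan2(R₂₃, R₁₃) mod 2π = 2.480422; γ = atan2(R₃₂, −R₃₁) mod 2π = 5.884000
First d^4_{-1,-1}(β=1.8099), then the phase factors e^{-i(-1)α} and e^{-i(-1)γ}:
c=cos(1.809881/2)=0.617733, s=sin(1.809881/2)=0.786388; N=√[6·120·6·120]=720.000000
k∈{0,1,2,3} keeps every argument non-negative
  k=0: (−1)^0·720.0000/(720)·0.6177^8·0.7864^0 = +0.021203
  k=1: (−1)^1·720.0000/(48)·0.6177^6·0.7864^2 = -0.515428
  k=2: (−1)^2·720.0000/(24)·0.6177^4·0.7864^4 = +1.670595
  k=3: (−1)^3·720.0000/(72)·0.6177^2·0.7864^6 = -0.902450
d^4_{-1,-1}(1.8099) = +0.021203 -0.515428 +1.670595 -0.902450 = +0.273921
Phases: e^{-i·(-1)·2.4804}=-0.789274+0.614041i, e^{-i·(-1)·5.8840}=+0.921378-0.388667i ⇒ D=-0.133827+0.239004i

Re=-0.1338 Im=0.2390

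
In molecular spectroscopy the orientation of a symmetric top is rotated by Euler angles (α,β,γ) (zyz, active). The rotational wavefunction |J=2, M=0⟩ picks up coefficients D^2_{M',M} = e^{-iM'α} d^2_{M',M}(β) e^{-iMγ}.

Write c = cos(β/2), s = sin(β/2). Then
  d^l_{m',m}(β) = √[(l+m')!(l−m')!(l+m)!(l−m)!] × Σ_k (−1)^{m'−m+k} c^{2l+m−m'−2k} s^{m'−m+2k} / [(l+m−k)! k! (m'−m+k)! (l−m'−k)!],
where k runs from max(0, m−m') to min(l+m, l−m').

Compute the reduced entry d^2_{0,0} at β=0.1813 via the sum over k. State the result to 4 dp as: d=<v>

d=0.9512

d^2_{0,0}(β=0.1813) via the finite sum:
c=cos(0.181300/2)=0.995894, s=sin(0.181300/2)=0.090526; N=√[2·2·2·2]=4.000000
k∈{0,1,2} keeps every argument non-negative
  k=0: (−1)^0·4.0000/(4)·0.9959^4·0.0905^0 = +0.983677
  k=1: (−1)^1·4.0000/(1)·0.9959^2·0.0905^2 = -0.032511
  k=2: (−1)^2·4.0000/(4)·0.9959^0·0.0905^4 = +0.000067
d^2_{0,0}(0.1813) = +0.983677 -0.032511 +0.000067 = +0.951233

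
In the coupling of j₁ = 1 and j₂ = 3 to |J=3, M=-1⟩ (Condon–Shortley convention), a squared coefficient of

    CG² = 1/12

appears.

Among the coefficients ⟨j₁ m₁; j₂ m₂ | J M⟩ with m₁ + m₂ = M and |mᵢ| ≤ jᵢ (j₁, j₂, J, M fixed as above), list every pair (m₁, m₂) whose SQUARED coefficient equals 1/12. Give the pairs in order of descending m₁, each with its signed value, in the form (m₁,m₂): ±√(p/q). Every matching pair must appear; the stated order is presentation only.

(0,-1): +√(1/12)

Admissible pairs with m₁+m₂ = M = -1: (-1,0), (0,-1), (1,-2)
  (m₁,m₂)=(1,-2): CG² = 5/12, CG = +√(5/12)
  (m₁,m₂)=(0,-1): CG² = 1/12, CG = +√(1/12)   ← matches the target
  (m₁,m₂)=(-1,0): CG² = 1/2, CG = −√(1/2)
Pairs with CG² = 1/12: (0,-1): +√(1/12)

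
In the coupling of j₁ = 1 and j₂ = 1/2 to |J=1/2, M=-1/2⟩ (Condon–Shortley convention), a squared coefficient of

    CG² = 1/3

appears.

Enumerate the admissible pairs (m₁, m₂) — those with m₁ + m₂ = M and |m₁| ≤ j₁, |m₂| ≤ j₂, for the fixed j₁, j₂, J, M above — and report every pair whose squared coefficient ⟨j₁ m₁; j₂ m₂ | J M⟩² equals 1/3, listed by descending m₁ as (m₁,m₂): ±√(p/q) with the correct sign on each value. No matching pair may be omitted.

(0,-1/2): +√(1/3)

Admissible pairs with m₁+m₂ = M = -1/2: (-1,1/2), (0,-1/2)
  (m₁,m₂)=(0,-1/2): CG² = 1/3, CG = +√(1/3)   ← matches the target
  (m₁,m₂)=(-1,1/2): CG² = 2/3, CG = −√(2/3)
Pairs with CG² = 1/3: (0,-1/2): +√(1/3)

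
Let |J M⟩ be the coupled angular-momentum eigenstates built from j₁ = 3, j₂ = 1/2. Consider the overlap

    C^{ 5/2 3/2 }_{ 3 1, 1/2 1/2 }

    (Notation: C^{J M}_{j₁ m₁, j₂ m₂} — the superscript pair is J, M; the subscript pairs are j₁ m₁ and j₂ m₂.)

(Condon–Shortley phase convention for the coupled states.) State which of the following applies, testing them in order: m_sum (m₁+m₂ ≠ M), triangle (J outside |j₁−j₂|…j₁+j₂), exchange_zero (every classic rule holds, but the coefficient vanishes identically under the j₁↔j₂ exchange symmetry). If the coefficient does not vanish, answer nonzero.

nonzero

m-sum: m₁+m₂ = 1+1/2 = 3/2, M = 3/2  ✓
triangle: |j₁−j₂| = 5/2 ≤ J = 5/2 ≤ j₁+j₂ = 7/2  ✓
exchange: j₁≠j₂ or m₁≠m₂ — the exchange symmetry imposes no constraint here
value check: CG = −√(2/7) = -0.534522 ≠ 0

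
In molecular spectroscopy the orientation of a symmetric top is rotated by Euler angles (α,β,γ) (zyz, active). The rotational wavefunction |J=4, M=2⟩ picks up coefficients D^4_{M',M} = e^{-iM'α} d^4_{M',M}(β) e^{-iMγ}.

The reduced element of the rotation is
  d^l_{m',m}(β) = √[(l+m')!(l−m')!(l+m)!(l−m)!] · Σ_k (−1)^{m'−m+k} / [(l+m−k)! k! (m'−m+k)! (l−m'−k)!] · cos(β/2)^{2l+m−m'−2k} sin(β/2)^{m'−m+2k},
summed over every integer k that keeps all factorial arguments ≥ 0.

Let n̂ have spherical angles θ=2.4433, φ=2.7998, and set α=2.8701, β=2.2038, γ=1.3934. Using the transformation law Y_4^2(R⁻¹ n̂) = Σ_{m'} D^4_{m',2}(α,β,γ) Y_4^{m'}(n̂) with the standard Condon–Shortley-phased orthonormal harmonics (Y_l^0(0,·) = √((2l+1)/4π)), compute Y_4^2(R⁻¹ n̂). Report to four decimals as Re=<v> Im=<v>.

Re=-0.1098 Im=0.0022

Need the full column D^4_{m',2} for m'=−4..4 at α=2.8701, β=2.2038, γ=1.3934.
cos(β/2)=0.451902, sin(β/2)=0.892068
d^4_{-4,2}: single k=6 term ⇒ +0.544570;  D = -0.405372+0.363635i
d^4_{-3,2}: k∈[5..6] ⇒ +0.585203 -0.760138 = -0.174935;  D = -0.156775+0.077613i
d^4_{-2,2}: k∈[4..6] ⇒ +0.396150 -1.234970 +0.401035 = -0.437785;  D = +0.430056-0.081903i
d^4_{-1,2}: k∈[3..5] ⇒ +0.189204 -1.105931 +0.861916 = -0.054811;  D = -0.054621-0.004560i
d^4_{0,2}: k∈[2..4] ⇒ +0.064296 -0.668126 +0.976329 = +0.372500;  D = -0.349300-0.129405i
d^4_{1,2}: k∈[1..3] ⇒ +0.014566 -0.283806 +0.737287 = +0.468048;  D = +0.379217+0.274341i
d^4_{2,2}: k∈[0..2] ⇒ +0.001739 -0.081328 +0.396150 = +0.316561;  D = -0.197328-0.247533i
d^4_{3,2}: k∈[0..1] ⇒ -0.012846 +0.150176 = +0.137330;  D = +0.053672+0.126407i
d^4_{4,2}: single k=0 term ⇒ +0.035862;  D = -0.004650-0.035560i
Y_4^{m'}(θ=2.4433,φ=2.7998) and Σ D·Y over m':
  (-0.4054+0.3636i)·(+0.0153+0.0740i)  (-0.1568+0.0776i)·(+0.1322+0.2178i)  (+0.4301-0.0819i)·(+0.3330+0.2713i)  (-0.0546-0.0046i)·(+0.2429+0.0864i)  (-0.3493-0.1294i)·(-0.2702+0.0000i)  (+0.3792+0.2743i)·(-0.2429+0.0864i)  (-0.1973-0.2475i)·(+0.3330-0.2713i)  (+0.0537+0.1264i)·(-0.1322+0.2178i)  (-0.0047-0.0356i)·(+0.0153-0.0740i)
Y_4^2(R⁻¹ n̂) = -0.109829+0.002197i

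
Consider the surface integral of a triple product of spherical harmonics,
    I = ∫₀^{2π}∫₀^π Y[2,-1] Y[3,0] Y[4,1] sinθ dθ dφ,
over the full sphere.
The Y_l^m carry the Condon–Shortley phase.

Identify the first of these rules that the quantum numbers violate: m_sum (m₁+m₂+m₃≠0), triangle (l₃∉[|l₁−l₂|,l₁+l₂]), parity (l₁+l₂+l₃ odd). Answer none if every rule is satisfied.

azimuthal sum: -1 + 0 + 1 = 0  ✓
1 ≤ 4 ≤ 5 (triangle on l)  ✓
L = 2 + 3 + 4 = 9 (odd)  ✗

parity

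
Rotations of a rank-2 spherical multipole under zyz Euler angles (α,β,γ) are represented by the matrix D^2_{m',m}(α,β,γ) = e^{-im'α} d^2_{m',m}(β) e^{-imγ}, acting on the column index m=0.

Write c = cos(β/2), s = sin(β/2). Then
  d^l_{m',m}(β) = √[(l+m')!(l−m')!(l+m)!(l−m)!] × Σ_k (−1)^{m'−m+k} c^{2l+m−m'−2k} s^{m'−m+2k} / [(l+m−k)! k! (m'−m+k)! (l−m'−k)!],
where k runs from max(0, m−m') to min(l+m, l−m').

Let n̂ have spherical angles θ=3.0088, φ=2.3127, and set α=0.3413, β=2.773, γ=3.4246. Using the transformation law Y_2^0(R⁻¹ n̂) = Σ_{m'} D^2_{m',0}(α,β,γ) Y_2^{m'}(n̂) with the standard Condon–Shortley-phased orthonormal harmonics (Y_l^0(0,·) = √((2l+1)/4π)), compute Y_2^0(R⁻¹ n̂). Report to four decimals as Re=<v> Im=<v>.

Re=0.4613 Im=0.0000

Need the full column D^2_{m',0} for m'=−2..2 at α=0.3413, β=2.7730, γ=3.4246.
cos(β/2)=0.183255, sin(β/2)=0.983065
d^2_{-2,0}: single k=2 term ⇒ +0.079497;  D = +0.061685+0.050148i
d^2_{-1,0}: k∈[1..2] ⇒ +0.014819 -0.426460 = -0.411641;  D = -0.387898-0.137781i
d^2_{0,0}: k∈[0..2] ⇒ +0.001128 -0.129818 +0.933963 = +0.805273;  D = +0.805273+0.000000i
d^2_{1,0}: k∈[0..1] ⇒ -0.014819 +0.426460 = +0.411641;  D = +0.387898-0.137781i
d^2_{2,0}: single k=0 term ⇒ +0.079497;  D = +0.061685-0.050148i
Y_2^{m'}(θ=3.0088,φ=2.3127) and Σ D·Y over m':
  (+0.0617+0.0501i)·(-0.0006+0.0067i)  (-0.3879-0.1378i)·(+0.0685+0.0747i)  (+0.8053+0.0000i)·(+0.6142+0.0000i)  (+0.3879-0.1378i)·(-0.0685+0.0747i)  (+0.0617-0.0501i)·(-0.0006-0.0067i)
Y_2^0(R⁻¹ n̂) = +0.461295-0.000000i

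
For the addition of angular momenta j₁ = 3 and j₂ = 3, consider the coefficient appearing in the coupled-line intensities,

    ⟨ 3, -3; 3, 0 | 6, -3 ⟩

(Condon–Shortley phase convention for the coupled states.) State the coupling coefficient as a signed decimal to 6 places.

+√(1/11) ≈ +0.301511

√[13·0!6!6!/13! · 0!6!3!3!3!9!] = √(671846400/11)
  +(−1)^0/∏(0,0,6,3,0,3)! = 1/25920  (running 1/25920)
⟨..|..⟩ = √(671846400/11)·(1/25920) = +0.301511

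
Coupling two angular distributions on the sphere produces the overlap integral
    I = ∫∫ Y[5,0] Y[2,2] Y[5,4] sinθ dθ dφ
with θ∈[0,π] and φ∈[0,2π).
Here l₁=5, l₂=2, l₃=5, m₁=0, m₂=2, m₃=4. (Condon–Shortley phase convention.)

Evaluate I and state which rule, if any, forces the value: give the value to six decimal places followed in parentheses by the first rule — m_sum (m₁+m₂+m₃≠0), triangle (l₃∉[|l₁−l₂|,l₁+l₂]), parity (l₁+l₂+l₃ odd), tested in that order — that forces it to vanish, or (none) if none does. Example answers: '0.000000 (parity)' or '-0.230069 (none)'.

0.000000 (m_sum)

Σmᵢ = 6 ≠ 0, so the φ-integral vanishes; I = 0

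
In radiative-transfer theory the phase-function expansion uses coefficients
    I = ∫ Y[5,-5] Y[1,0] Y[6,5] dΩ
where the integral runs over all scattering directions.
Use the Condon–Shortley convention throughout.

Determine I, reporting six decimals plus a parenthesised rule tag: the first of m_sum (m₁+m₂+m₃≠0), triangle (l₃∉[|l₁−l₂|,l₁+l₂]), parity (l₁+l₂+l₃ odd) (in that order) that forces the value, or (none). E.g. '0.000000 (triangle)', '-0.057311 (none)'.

-0.135514 (none)

Checks pass: Σm=0; 12 even; l₃=6∈[4,6].
(2·5+1)(2·1+1)(2·6+1) = 429
Δ: 0! 10! 2! / 13! → 1/858
sum: t=0:+1/14400 = 1/14400
3j²(5 1 6; 0 0 0) = Δ·Π!·Σ² = 6/143  (sign +1)
sum: t=0:+1/3628800 = 1/3628800
3j²(5 1 6; -5 0 5) = Δ·Π!·Σ² = 1/78  (sign -1)
combine: 4πI² = 429·6/143·1/78 = 3/13
take √, sign -1: I = -0.13551395
No selection rule forces the value: the integral is nonzero (none).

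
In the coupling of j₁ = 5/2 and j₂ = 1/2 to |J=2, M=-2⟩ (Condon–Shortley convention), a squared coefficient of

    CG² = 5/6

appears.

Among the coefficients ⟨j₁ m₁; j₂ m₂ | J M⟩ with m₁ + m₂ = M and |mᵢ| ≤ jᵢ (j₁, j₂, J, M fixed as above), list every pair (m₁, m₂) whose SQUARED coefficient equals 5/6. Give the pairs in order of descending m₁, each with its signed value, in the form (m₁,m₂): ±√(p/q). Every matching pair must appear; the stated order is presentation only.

(-5/2,1/2): −√(5/6)

Admissible pairs with m₁+m₂ = M = -2: (-5/2,1/2), (-3/2,-1/2)
  (m₁,m₂)=(-3/2,-1/2): CG² = 1/6, CG = +√(1/6)
  (m₁,m₂)=(-5/2,1/2): CG² = 5/6, CG = −√(5/6)   ← matches the target
Pairs with CG² = 5/6: (-5/2,1/2): −√(5/6)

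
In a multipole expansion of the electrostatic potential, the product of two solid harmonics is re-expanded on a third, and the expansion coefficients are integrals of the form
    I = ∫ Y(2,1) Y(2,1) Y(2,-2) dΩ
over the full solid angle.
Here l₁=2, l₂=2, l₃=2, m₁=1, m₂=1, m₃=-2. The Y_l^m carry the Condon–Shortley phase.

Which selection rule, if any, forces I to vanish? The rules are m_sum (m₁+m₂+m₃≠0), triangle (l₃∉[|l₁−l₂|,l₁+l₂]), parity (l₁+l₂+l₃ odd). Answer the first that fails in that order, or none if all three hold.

azimuthal sum: 1 + 1 − 2 = 0  ✓
0 ≤ 2 ≤ 4 (triangle on l)  ✓
L = 2 + 2 + 2 = 6 (even)  ✓

none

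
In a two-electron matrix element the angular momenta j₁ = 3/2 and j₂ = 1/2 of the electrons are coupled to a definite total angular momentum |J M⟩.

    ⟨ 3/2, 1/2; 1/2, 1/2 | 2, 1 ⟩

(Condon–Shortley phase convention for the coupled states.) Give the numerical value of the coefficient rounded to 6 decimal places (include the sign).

√[5·0!3!1!/5! · 2!1!1!0!3!1!] = √(3)
  +(−1)^0/∏(0,0,1,1,2,0)! = 1/2  (running 1/2)
⟨..|..⟩ = √(3)·(1/2) = +0.866025

+√(3/4) = +0.866025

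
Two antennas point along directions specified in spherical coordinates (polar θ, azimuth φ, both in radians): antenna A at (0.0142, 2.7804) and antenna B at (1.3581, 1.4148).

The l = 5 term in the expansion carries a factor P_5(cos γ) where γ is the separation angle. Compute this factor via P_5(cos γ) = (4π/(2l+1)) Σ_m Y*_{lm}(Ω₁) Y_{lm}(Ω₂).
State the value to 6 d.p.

Term-by-term m-sum for l=5 (normalisation 4π/11 = 1.142397):
  m=-5: (+0.000000+0.000000i) × (+0.291252-0.294424i) = +0.000000+0.000000i  (running Σ = +0.000000+0.000000i)
  m=-4: (+0.000000-0.000000i) × (+0.229534+0.165251i) = +0.000000-0.000000i  (running Σ = +0.000000-0.000000i)
  m=-3: (-0.000004+0.000007i) × (+0.087290-0.172701i) = +0.000001+0.000001i  (running Σ = +0.000001+0.000001i)
  m=-2: (+0.000513-0.000452i) × (+0.281826+0.090896i) = +0.000185-0.000081i  (running Σ = +0.000186-0.000079i)
  m=-1: (-0.034011+0.012848i) × (+0.020323-0.129222i) = +0.000969+0.004656i  (running Σ = +0.001155+0.004577i)
  m=0: (+0.934188-0.000000i) × (+0.296396+0.000000i) = +0.276890+0.000000i  (running Σ = +0.278045+0.004577i)
  m=1: (+0.034011+0.012848i) × (-0.020323-0.129222i) = +0.000969-0.004656i  (running Σ = +0.279014-0.000079i)
  m=2: (+0.000513+0.000452i) × (+0.281826-0.090896i) = +0.000185+0.000081i  (running Σ = +0.279200+0.000001i)
  m=3: (+0.000004+0.000007i) × (-0.087290-0.172701i) = +0.000001-0.000001i  (running Σ = +0.279201-0.000000i)
  m=4: (+0.000000+0.000000i) × (+0.229534-0.165251i) = +0.000000+0.000000i  (running Σ = +0.279201+0.000000i)
  m=5: (-0.000000+0.000000i) × (-0.291252-0.294424i) = +0.000000-0.000000i  (running Σ = +0.279201-0.000000i)
Σ over m = +0.279201-0.000000i; ×(4π/11) → +0.318958-0.000000i. Real part: 0.318958

0.318958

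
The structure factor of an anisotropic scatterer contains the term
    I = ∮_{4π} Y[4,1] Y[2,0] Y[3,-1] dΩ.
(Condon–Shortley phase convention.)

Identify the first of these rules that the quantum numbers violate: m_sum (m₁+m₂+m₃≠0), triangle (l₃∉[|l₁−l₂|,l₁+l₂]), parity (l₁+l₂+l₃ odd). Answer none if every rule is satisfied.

parity

m₁+m₂+m₃ = 1 + 0 − 1 = 0  ✓
triangle: |4−2|=2 ≤ l₃=3 ≤ 4+2=6  ✓
parity: l₁+l₂+l₃ = 9 is odd  ✗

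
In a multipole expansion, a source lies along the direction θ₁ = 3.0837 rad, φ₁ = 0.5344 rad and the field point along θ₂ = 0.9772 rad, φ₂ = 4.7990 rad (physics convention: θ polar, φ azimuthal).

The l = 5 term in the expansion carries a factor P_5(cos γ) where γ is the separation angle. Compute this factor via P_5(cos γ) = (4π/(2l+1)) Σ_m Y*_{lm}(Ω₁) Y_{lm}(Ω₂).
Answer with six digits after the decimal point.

Term-by-term m-sum for l=5 (normalisation 4π/11 = 1.142397):
  m=-5: Y*=-0.00000 + 0.00000j  Y=0.07623 + 0.16488j  product -0.00000 - 0.00000j
  m=-4: Y*=0.00001 - 0.00001j  Y=0.36459 - 0.13162j  product 0.00000 - 0.00001j
  m=-3: Y*=-0.00002 + 0.00053j  Y=-0.09192 - 0.34579j  product 0.00019 - 0.00004j
  m=-2: Y*=-0.00542 - 0.00988j  Y=0.03939 - 0.00689j  product -0.00028 - 0.00035j
  m=-1: Y*=0.12609 + 0.07463j  Y=-0.03042 - 0.35034j  product 0.02231 - 0.04644j
  m=+0: Y*=-0.91223 + 0.00000j  Y=-0.04801 + 0.00000j  product 0.04380 + 0.00000j
  m=+1: Y*=-0.12609 + 0.07463j  Y=0.03042 - 0.35034j  product 0.02231 + 0.04644j
  m=+2: Y*=-0.00542 + 0.00988j  Y=0.03939 + 0.00689j  product -0.00028 + 0.00035j
  m=+3: Y*=0.00002 + 0.00053j  Y=0.09192 - 0.34579j  product 0.00019 + 0.00004j
  m=+4: Y*=0.00001 + 0.00001j  Y=0.36459 + 0.13162j  product 0.00000 + 0.00001j
  m=+5: Y*=0.00000 + 0.00000j  Y=-0.07623 + 0.16488j  product -0.00000 + 0.00000j
Total Σ_m = 0.08822 - 0.00000j. Multiply by 1.142397: 0.10079 - 0.00000j. P_5(cos γ) = 0.100787

0.100787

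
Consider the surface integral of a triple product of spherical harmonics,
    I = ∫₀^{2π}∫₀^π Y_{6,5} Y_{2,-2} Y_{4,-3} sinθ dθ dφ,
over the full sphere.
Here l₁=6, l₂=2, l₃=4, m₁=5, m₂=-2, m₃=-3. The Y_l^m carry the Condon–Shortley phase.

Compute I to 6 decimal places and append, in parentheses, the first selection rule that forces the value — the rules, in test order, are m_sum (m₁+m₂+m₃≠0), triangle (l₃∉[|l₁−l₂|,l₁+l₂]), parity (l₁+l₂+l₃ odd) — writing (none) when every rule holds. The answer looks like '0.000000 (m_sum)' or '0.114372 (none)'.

Rules hold: Σm=0, L=12 even, 4≤4≤8.
N = 13·5·9 = 585
Δ = 4!·8!·0!/13! = 1/6435
Racah Σ t=2..2: t=2:+1/2304 = 1/2304
⇒ 3j(6 2 4; 0 0 0)² = 5/143, sgn +1
Racah Σ t=0..0: t=0:+1/120960 = 1/120960
⇒ 3j(6 2 4; 5 -2 -3)² = 2/39, sgn -1
4πI² = N·(3j₀)²·(3jₘ)² = 150/143
I = -1·√(1.04895/4π) = -0.28891672
No selection rule forces the value: the integral is nonzero (none).

-0.288917 (none)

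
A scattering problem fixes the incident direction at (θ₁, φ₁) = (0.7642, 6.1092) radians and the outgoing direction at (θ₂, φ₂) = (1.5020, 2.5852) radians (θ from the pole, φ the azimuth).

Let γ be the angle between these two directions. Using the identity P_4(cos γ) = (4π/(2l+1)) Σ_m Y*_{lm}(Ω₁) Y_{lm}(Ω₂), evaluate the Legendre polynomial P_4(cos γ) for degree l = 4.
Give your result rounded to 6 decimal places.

-0.400929

Expand P_4 via completeness: Σ_{m} conj(Y_{4,m}) at Ω₁ times Y_{4,m} at Ω₂ —
  term(m=-4) = +0.001830+0.044436i   from Y*(Ω₁)=+0.077861-0.065043i, Y(Ω₂)=-0.266953+0.347701i
  term(m=-3) = -0.010513-0.023317i   from Y*(Ω₁)=+0.259521-0.149267i, Y(Ω₂)=+0.008392-0.085020i
  term(m=-2) = -0.098529-0.094554i   from Y*(Ω₁)=+0.398768-0.144645i, Y(Ω₂)=-0.142346-0.288749i
  term(m=-1) = +0.013684+0.005504i   from Y*(Ω₁)=+0.150910-0.026524i, Y(Ω₂)=+0.081740+0.050837i
  term(m=+0) = -0.100088-0.000000i   from Y*(Ω₁)=-0.330931-0.000000i, Y(Ω₂)=+0.302443+0.000000i
  term(m=+1) = +0.013684-0.005504i   from Y*(Ω₁)=-0.150910-0.026524i, Y(Ω₂)=-0.081740+0.050837i
  term(m=+2) = -0.098529+0.094554i   from Y*(Ω₁)=+0.398768+0.144645i, Y(Ω₂)=-0.142346+0.288749i
  term(m=+3) = -0.010513+0.023317i   from Y*(Ω₁)=-0.259521-0.149267i, Y(Ω₂)=-0.008392-0.085020i
  term(m=+4) = +0.001830-0.044436i   from Y*(Ω₁)=+0.077861+0.065043i, Y(Ω₂)=-0.266953-0.347701i
Σ over m = -0.287144+0.000000i; ×(4π/9) → -0.400929+0.000000i. Real part: -0.400929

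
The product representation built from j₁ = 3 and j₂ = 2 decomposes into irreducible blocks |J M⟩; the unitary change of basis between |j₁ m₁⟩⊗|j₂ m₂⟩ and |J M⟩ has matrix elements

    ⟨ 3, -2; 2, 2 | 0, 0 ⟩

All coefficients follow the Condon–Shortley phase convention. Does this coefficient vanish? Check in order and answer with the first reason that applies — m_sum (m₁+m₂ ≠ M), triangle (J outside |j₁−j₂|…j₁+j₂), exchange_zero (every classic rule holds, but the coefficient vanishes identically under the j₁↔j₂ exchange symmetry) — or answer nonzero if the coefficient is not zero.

m-sum: m₁+m₂ = -2+2 = 0, M = 0  ✓
triangle: need |j₁−j₂| ≤ J ≤ j₁+j₂, i.e. J ∈ [1, 5]; J = 0 is outside ✗ ⇒ coefficient is 0

triangle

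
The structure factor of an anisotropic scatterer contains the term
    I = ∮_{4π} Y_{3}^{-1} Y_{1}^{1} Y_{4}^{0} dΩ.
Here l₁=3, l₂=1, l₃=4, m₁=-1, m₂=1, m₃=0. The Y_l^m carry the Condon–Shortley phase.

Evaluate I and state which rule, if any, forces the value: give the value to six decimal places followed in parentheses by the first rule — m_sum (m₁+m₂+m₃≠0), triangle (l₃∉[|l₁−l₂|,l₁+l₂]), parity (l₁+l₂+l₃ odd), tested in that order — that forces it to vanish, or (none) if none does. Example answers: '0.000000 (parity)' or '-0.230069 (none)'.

0.150786 (none)

Checks pass: Σm=0; 8 even; l₃=4∈[2,4].
(2·3+1)(2·1+1)(2·4+1) = 189
Δ: 0! 6! 2! / 9! → 1/252
sum: t=0:+1/36 = 1/36
3j²(3 1 4; 0 0 0) = Δ·Π!·Σ² = 4/63  (sign +1)
sum: t=0:+1/96 = 1/96
3j²(3 1 4; -1 1 0) = Δ·Π!·Σ² = 1/42  (sign +1)
combine: 4πI² = 189·4/63·1/42 = 2/7
take √, sign +1: I = 0.15078601
No selection rule forces the value: the integral is nonzero (none).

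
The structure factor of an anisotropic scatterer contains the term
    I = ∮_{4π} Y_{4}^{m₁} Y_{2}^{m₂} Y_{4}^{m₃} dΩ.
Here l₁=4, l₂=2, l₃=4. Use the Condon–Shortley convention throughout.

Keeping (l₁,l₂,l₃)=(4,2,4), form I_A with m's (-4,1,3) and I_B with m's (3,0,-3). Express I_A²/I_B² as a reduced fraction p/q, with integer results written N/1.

12/1

Same 4,2,4: normalisation and zero-m 3j drop out of the ratio.
A: Δ: 2! 6! 2! / 11! → 1/13860; sum: t=2:+1/1440 = 1/1440; 3j²(4 2 4; -4 1 3) = Δ·Π!·Σ² = 7/165  (sign -1)
B: Δ: 2! 6! 2! / 11! → 1/13860; sum: t=0:+1/480 t=1:−1/720 = 1/1440; 3j²(4 2 4; 3 0 -3) = Δ·Π!·Σ² = 7/1980  (sign -1)
I_A²/I_B² = (7/165)/(7/1980) = 12/1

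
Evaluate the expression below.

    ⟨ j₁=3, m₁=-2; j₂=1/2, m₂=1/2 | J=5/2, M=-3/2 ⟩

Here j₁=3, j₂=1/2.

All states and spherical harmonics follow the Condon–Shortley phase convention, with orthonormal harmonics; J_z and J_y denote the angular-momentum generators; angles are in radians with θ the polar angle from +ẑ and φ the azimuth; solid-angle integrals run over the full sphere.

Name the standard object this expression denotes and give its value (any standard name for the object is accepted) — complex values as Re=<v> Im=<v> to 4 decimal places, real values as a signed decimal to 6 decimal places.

This is a Clebsch–Gordan (vector-coupling) coefficient.
√[6·1!5!0!/7! · 1!5!1!0!1!4!] = √(2880/7)
  +(−1)^1/∏(1,0,4,0,1,0)! = -1/24  (running -1/24)
⟨..|..⟩ = √(2880/7)·(-1/24) = -0.845154

Clebsch–Gordan coefficient, −√(5/7) ≈ -0.845154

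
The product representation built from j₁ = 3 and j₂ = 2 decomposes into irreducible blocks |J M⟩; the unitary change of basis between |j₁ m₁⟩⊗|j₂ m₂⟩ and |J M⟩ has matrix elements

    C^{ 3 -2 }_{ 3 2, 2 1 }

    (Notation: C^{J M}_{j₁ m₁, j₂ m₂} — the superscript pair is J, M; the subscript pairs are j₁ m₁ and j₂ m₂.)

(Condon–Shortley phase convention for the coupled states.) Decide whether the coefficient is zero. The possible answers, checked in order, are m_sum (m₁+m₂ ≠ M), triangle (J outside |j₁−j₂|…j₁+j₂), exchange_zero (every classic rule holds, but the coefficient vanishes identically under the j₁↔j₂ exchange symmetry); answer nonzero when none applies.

m-sum: m₁+m₂ = 2+1 = 3, M = -2  ✗ ⇒ coefficient is 0

m_sum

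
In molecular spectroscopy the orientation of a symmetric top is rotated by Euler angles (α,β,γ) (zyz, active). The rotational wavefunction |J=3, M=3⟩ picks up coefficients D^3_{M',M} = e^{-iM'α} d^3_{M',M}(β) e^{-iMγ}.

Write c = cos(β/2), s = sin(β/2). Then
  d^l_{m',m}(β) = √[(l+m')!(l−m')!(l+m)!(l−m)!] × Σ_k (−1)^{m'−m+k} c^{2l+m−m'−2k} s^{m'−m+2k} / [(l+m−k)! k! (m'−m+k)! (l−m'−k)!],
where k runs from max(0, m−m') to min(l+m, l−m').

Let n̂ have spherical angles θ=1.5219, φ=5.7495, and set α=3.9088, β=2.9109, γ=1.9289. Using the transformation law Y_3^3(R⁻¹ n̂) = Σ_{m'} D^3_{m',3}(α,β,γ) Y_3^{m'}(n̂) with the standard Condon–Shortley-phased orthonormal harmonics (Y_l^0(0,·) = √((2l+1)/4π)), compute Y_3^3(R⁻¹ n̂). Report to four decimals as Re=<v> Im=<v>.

Re=0.1055 Im=0.3961

Need the full column D^3_{m',3} for m'=−3..3 at α=3.9088, β=2.9109, γ=1.9289.
cos(β/2)=0.115091, sin(β/2)=0.993355
d^3_{-3,3}: single k=6 term ⇒ +0.960786;  D = +0.904664-0.323565i
d^3_{-2,3}: single k=5 term ⇒ +0.272671;  D = -0.121077+0.244315i
d^3_{-1,3}: single k=4 term ⇒ +0.049951;  D = -0.015100-0.047614i
d^3_{0,3}: single k=3 term ⇒ +0.006683;  D = +0.005876+0.003183i
d^3_{1,3}: single k=2 term ⇒ +0.000671;  D = -0.000646+0.000179i
d^3_{2,3}: single k=1 term ⇒ +0.000049;  D = +0.000025-0.000042i
d^3_{3,3}: single k=0 term ⇒ +0.000002;  D = +0.000001+0.000002i
Y_3^{m'}(θ=1.5219,φ=5.7495) and Σ D·Y over m':
  (+0.9047-0.3236i)·(-0.0126+0.4155i)  (-0.1211+0.2443i)·(+0.0240+0.0436i)  (-0.0151-0.0476i)·(-0.2746-0.1622i)  (+0.0059+0.0032i)·(-0.0545+0.0000i)  (-0.0006+0.0002i)·(+0.2746-0.1622i)  (+0.0000-0.0000i)·(+0.0240-0.0436i)  (+0.0000+0.0000i)·(+0.0126+0.4155i)
Y_3^3(R⁻¹ n̂) = +0.105450+0.396084i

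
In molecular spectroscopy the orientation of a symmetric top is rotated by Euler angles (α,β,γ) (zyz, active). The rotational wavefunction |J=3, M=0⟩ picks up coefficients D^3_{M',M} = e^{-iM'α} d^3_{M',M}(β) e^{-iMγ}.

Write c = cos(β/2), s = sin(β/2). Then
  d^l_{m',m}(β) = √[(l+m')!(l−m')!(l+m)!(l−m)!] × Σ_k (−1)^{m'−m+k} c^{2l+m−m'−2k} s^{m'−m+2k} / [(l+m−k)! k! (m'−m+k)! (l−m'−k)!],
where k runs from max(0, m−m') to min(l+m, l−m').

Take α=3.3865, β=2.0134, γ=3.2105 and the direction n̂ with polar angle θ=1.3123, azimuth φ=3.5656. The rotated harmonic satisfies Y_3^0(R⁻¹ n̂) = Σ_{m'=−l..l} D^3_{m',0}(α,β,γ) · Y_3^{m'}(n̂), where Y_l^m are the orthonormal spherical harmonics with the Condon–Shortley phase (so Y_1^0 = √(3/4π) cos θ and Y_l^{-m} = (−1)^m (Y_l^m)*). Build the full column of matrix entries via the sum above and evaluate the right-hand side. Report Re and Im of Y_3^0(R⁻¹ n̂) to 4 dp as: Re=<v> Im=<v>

Re=-0.0522 Im=0.0000

Need the full column D^3_{m',0} for m'=−3..3 at α=3.3865, β=2.0134, γ=3.2105.
cos(β/2)=0.534652, sin(β/2)=0.845072
d^3_{-3,0}: single k=3 term ⇒ +0.412487;  D = -0.306073-0.276524i
d^3_{-2,0}: k∈[2..3] ⇒ +0.319620 -0.798507 = -0.478887;  D = -0.422579-0.225298i
d^3_{-1,0}: k∈[1..3] ⇒ +0.127892 -0.958534 +0.798235 = -0.032407;  D = +0.031440+0.007858i
d^3_{0,0}: k∈[0..3] ⇒ +0.023358 -0.525189 +1.312081 -0.364219 = +0.446030;  D = +0.446030+0.000000i
d^3_{1,0}: k∈[0..2] ⇒ -0.127892 +0.958534 -0.798235 = +0.032407;  D = -0.031440+0.007858i
d^3_{2,0}: k∈[0..1] ⇒ +0.319620 -0.798507 = -0.478887;  D = -0.422579+0.225298i
d^3_{3,0}: single k=0 term ⇒ -0.412487;  D = +0.306073-0.276524i
Y_3^{m'}(θ=1.3123,φ=3.5656) and Σ D·Y over m':
  (-0.3061-0.2765i)·(-0.1110+0.3603i)  (-0.4226-0.2253i)·(+0.1615-0.1831i)  (+0.0314+0.0079i)·(+0.1917-0.0865i)  (+0.4460+0.0000i)·(-0.2550+0.0000i)  (-0.0314+0.0079i)·(-0.1917-0.0865i)  (-0.4226+0.2253i)·(+0.1615+0.1831i)  (+0.3061-0.2765i)·(+0.1110+0.3603i)
Y_3^0(R⁻¹ n̂) = -0.052155+0.000000i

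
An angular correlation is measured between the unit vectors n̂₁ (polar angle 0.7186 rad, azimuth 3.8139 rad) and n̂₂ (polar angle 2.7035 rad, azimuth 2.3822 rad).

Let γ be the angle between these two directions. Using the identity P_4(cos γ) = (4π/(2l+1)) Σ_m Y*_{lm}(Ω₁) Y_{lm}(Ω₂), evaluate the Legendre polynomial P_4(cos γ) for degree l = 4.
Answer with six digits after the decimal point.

-0.427558

Expand P_4 via completeness: Σ_{m} conj(Y_{4,m}) at Ω₁ times Y_{4,m} at Ω₂ —
  [-4]  conj(Y_{4,-4})(Ω₁) = -0.07476 + 0.03633j ; Y_{4,-4}(Ω₂) = -0.01425 + 0.00149j ; Δ = 0.00101 - 0.00063j
  [-3]  conj(Y_{4,-3})(Ω₁) = 0.11599 - 0.24251j ; Y_{4,-3}(Ω₂) = -0.05623 + 0.06577j ; Δ = 0.00943 + 0.02126j
  [-2]  conj(Y_{4,-2})(Ω₁) = 0.09644 + 0.41909j ; Y_{4,-2}(Ω₂) = 0.01484 + 0.28498j ; Δ = -0.11800 + 0.03370j
  [-1]  conj(Y_{4,-1})(Ω₁) = -0.17722 - 0.14107j ; Y_{4,-1}(Ω₂) = 0.36119 + 0.34287j ; Δ = -0.01564 - 0.11172j
  [+0]  conj(Y_{4,0})(Ω₁) = -0.29215 + 0.00000j ; Y_{4,0}(Ω₂) = 0.20471 + 0.00000j ; Δ = -0.05981 + 0.00000j
  [+1]  conj(Y_{4,1})(Ω₁) = 0.17722 - 0.14107j ; Y_{4,1}(Ω₂) = -0.36119 + 0.34287j ; Δ = -0.01564 + 0.11172j
  [+2]  conj(Y_{4,2})(Ω₁) = 0.09644 - 0.41909j ; Y_{4,2}(Ω₂) = 0.01484 - 0.28498j ; Δ = -0.11800 - 0.03370j
  [+3]  conj(Y_{4,3})(Ω₁) = -0.11599 - 0.24251j ; Y_{4,3}(Ω₂) = 0.05623 + 0.06577j ; Δ = 0.00943 - 0.02126j
  [+4]  conj(Y_{4,4})(Ω₁) = -0.07476 - 0.03633j ; Y_{4,4}(Ω₂) = -0.01425 - 0.00149j ; Δ = 0.00101 + 0.00063j
Σ over m = -0.30622 - 0.00000j; ×(4π/9) → -0.42756 - 0.00000j. Real part: -0.427558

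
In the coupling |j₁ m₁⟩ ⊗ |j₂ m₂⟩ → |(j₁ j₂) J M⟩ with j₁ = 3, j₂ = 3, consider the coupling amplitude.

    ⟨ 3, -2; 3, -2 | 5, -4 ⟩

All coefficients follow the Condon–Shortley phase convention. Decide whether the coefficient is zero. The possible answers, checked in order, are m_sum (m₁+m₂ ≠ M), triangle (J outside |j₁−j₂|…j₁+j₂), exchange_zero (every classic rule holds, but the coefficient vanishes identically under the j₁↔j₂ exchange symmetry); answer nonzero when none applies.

m-sum: m₁+m₂ = -2+(-2) = -4, M = -4  ✓
triangle: |j₁−j₂| = 0 ≤ J = 5 ≤ j₁+j₂ = 6  ✓
exchange: j₁=j₂ and m₁=m₂, and (−1)^(j₁+j₂−J) = (−1)^1 = −1 forces ⟨j₁m₁;j₂m₂|JM⟩ = −⟨j₂m₂;j₁m₁|JM⟩ = −⟨j₁m₁;j₂m₂|JM⟩ ⇒ the coefficient vanishes identically
Racah sum check: Σ_k collapses to 0 ⇒ CG = 0

exchange_zero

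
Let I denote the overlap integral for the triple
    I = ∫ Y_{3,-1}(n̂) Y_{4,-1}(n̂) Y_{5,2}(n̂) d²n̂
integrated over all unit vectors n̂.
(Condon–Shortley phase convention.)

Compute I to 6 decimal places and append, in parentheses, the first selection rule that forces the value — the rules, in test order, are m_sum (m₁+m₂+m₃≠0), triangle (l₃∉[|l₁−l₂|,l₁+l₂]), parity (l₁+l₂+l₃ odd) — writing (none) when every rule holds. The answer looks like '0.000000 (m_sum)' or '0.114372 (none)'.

0.148044 (none)

m-sum 0 ✓  L=12 even ✓  1≤5≤7 ✓
Π(2lᵢ+1) = 7×9×11 = 693
triangle coeff Δ(3,4,5) = 1/180180
Σ_t [0,2]: t=0:+1/576 t=1:−1/144 t=2:+1/576 = -1/288
(3j)²=20/1001 [(3 4 5; 0 0 0)], sign=+1
Σ_t [0,2]: t=0:+1/1728 t=1:−1/288 t=2:+1/960 = -1/540
(3j)²=128/6435 [(3 4 5; -1 -1 2)], sign=+1
⇒ 4πI² = 512/1859
I = (+1)√(512/1859/(4π)) = 0.14804384
No selection rule forces the value: the integral is nonzero (none).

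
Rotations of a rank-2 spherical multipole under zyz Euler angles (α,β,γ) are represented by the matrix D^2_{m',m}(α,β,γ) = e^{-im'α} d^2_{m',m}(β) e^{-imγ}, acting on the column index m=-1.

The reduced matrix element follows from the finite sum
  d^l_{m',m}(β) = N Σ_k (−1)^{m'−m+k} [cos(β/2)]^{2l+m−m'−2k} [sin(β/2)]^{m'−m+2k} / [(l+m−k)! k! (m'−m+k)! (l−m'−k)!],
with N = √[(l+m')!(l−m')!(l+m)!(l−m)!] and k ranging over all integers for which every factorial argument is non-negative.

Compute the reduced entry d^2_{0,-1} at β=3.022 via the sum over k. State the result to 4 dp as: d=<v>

d^2_{0,-1}(β=3.0220) via the finite sum:
With c≡cos(β/2)=0.059761 and s≡sin(β/2)=0.998213, N=[2·2·1·6]^{1/2}=4.898979
k∈{0,1} keeps every argument non-negative
  k=0: (−1)^1·4.8990/(2)·0.0598^3·0.9982^1 = -0.000522
  k=1: (−1)^2·4.8990/(2)·0.0598^1·0.9982^3 = +0.145600
d^2_{0,-1}(3.0220) = -0.000522 +0.145600 = +0.145078

d=0.1451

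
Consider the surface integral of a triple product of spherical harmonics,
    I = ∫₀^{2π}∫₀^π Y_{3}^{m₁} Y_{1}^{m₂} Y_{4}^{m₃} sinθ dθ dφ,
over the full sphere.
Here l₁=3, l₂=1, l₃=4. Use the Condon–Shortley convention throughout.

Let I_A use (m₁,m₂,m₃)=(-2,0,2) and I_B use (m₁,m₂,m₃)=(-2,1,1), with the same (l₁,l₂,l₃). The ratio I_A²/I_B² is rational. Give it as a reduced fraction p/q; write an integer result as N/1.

4/1

Shared (l₁,l₂,l₃)=(3,1,4): N and (l;000)² cancel in I_A²/I_B².
A: Δ = 0!·6!·2!/9! = 1/252; Racah Σ t=0..0: t=0:+1/120 = 1/120; ⇒ 3j(3 1 4; -2 0 2)² = 1/21, sgn +1
B: Δ = 0!·6!·2!/9! = 1/252; Racah Σ t=0..0: t=0:+1/240 = 1/240; ⇒ 3j(3 1 4; -2 1 1)² = 1/84, sgn -1
I_A²/I_B² = (1/21)/(1/84) = 4/1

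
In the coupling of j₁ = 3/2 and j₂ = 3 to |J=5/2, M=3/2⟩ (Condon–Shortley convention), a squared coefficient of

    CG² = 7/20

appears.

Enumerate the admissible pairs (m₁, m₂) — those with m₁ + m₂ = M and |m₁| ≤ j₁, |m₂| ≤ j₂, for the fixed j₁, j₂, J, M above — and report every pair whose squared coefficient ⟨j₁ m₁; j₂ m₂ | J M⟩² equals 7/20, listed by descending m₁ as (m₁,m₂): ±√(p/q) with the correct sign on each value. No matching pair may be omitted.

Admissible pairs with m₁+m₂ = M = 3/2: (-3/2,3), (-1/2,2), (1/2,1), (3/2,0)
  (m₁,m₂)=(3/2,0): CG² = 9/35, CG = +√(9/35)
  (m₁,m₂)=(1/2,1): CG² = 7/20, CG = −√(7/20)   ← matches the target
  (m₁,m₂)=(-1/2,2): CG² = 1/14, CG = +√(1/14)
  (m₁,m₂)=(-3/2,3): CG² = 9/28, CG = +√(9/28)
Pairs with CG² = 7/20: (1/2,1): −√(7/20)

(1/2,1): −√(7/20)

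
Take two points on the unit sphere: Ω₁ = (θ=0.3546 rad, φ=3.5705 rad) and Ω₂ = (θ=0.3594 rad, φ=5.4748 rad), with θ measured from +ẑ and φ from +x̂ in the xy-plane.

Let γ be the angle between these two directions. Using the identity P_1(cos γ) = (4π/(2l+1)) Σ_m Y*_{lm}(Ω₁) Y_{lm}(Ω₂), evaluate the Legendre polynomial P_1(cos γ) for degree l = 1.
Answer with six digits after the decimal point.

Summing Y*_{l m}(θ₁,φ₁)·Y_{l m}(θ₂,φ₂) over m ∈ [−1, 1]; prefactor 4π/(2·1+1) = 4.188790:
  m=-1: (-0.109095-0.049889i) × (+0.083926+0.087876i) = -0.004772-0.013774i  (running Σ = -0.004772-0.013774i)
  m=0: (+0.458204-0.000000i) × (+0.457385+0.000000i) = +0.209576+0.000000i  (running Σ = +0.204804-0.013774i)
  m=1: (+0.109095-0.049889i) × (-0.083926+0.087876i) = -0.004772+0.013774i  (running Σ = +0.200032+0.000000i)
Σ over m = +0.200032+0.000000i; ×(4π/3) → +0.837892+0.000000i. Real part: 0.837892

0.837892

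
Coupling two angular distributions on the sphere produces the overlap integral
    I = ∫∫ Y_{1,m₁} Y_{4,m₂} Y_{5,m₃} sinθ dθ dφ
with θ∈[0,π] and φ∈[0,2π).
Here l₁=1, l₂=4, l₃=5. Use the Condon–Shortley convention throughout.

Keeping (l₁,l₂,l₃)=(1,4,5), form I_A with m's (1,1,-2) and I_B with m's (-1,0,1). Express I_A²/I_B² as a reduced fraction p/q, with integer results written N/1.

7/5

Shared (l₁,l₂,l₃)=(1,4,5): N and (l;000)² cancel in I_A²/I_B².
A: Δ = 0!·2!·8!/11! = 1/495; Racah Σ t=0..0: t=0:+1/1440 = 1/1440; ⇒ 3j(1 4 5; 1 1 -2)² = 7/165, sgn -1
B: Δ = 0!·2!·8!/11! = 1/495; Racah Σ t=0..0: t=0:+1/1152 = 1/1152; ⇒ 3j(1 4 5; -1 0 1)² = 1/33, sgn +1
I_A²/I_B² = (7/165)/(1/33) = 7/5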